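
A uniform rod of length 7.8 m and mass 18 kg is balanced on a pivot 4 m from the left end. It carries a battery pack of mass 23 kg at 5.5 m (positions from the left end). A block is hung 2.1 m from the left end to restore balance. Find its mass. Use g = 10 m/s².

Take moments about the pivot (at 4 m from the left end).
Beam weight: 18 × 10 = 180 N down at 3.9 m → arm 0.1 m, τ = 180 × 0.1 = 18 N·m counterclockwise.
Battery pack: 23 × 10 = 230 N down at 5.5 m → arm 1.5 m, τ = 230 × 1.5 = 345 N·m clockwise.
Net moment of known loads = 327 N·m clockwise.
An unknown mass m at 2.1 m has arm 1.9 m; its moment is m·g·1.9 counterclockwise.
Balancing moments: m × 10 × 1.9 = 327, giving m = 327 / (10 × 1.9) = 17.2 kg.

m ≈ 17.2 kg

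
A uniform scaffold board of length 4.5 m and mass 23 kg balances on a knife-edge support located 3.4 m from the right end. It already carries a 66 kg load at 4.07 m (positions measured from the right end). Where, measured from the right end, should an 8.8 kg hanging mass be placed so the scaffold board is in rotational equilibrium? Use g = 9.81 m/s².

x ≈ 1.38 m from the right end

Taking torques about the knife-edge support (at 3.4 m from the right end):
Beam weight: 23 × 9.81 = 225.6 N down at 2.25 m → arm 1.15 m, τ = 225.6 × 1.15 = 259.4 N·m clockwise.
Load: 66 × 9.81 = 647.5 N down at 4.07 m → arm 0.67 m, τ = 647.5 × 0.67 = 433.8 N·m counterclockwise.
Net moment of existing loads = 174.4 N·m counterclockwise.
The hanging mass weighs 8.8 × 9.81 = 86.33 N and must supply an equal clockwise moment, so its lever arm about the knife-edge support is 174.4 / 86.33 = 2.02 m.
That puts it at 3.4 − 2.02 = 1.38 m from the right end.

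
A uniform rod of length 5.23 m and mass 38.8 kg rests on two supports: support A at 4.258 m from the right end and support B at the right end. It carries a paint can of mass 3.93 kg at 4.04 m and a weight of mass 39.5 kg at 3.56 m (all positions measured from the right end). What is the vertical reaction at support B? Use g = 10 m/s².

Take moments about support A.
Beam weight: 38.8 × 10 = 388 N down at 2.615 m → arm 1.643 m, τ = 388 × 1.643 = 637.5 N·m clockwise.
Paint can: 3.93 × 10 = 39.3 N down at 4.04 m → arm 0.218 m, τ = 39.3 × 0.218 = 8.567 N·m clockwise.
Weight: 39.5 × 10 = 395 N down at 3.56 m → arm 0.698 m, τ = 395 × 0.698 = 275.7 N·m clockwise.
Net load moment about support A = 921.8 N·m clockwise.
Reaction R at support B is upward at 0 m, arm 4.258 m → moment R × 4.258 counterclockwise.
For rotational equilibrium, R × 4.258 = 921.8, so R = 216 N.

R_B ≈ 216 N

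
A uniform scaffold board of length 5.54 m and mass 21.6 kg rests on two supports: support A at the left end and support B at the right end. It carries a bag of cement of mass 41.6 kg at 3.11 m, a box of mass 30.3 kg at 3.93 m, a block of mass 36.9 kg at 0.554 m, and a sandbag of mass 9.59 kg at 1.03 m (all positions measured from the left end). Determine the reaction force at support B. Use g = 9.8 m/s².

R_B ≈ 599 N

Taking torques about support A:
Beam weight: 21.6 × 9.8 = 211.7 N down at 2.77 m → arm 2.77 m, τ = 211.7 × 2.77 = 586.4 N·m clockwise.
Bag of cement: 41.6 × 9.8 = 407.7 N down at 3.11 m → arm 3.11 m, τ = 407.7 × 3.11 = 1268 N·m clockwise.
Box: 30.3 × 9.8 = 296.9 N down at 3.93 m → arm 3.93 m, τ = 296.9 × 3.93 = 1167 N·m clockwise.
Block: 36.9 × 9.8 = 361.6 N down at 0.554 m → arm 0.554 m, τ = 361.6 × 0.554 = 200.3 N·m clockwise.
Sandbag: 9.59 × 9.8 = 93.98 N down at 1.03 m → arm 1.03 m, τ = 93.98 × 1.03 = 96.8 N·m clockwise.
Net load moment about support A = 3319 N·m clockwise.
Reaction R at support B is upward at 5.54 m, arm 5.54 m → moment R × 5.54 counterclockwise.
Balancing moments: R × 5.54 = 3319, giving R = 599 N.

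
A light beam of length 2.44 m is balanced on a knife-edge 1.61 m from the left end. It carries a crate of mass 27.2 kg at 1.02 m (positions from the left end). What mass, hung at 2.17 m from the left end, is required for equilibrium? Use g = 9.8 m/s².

m ≈ 28.7 kg

Choose the knife-edge (at 1.61 m from the left end) as the axis so the support reaction has zero arm there.
Crate: 27.2 × 9.8 = 266.6 N down at 1.02 m → arm 0.59 m, τ = 266.6 × 0.59 = 157.3 N·m counterclockwise.
Net moment of known loads = 157.3 N·m counterclockwise.
An unknown mass m at 2.17 m has arm 0.56 m; its moment is m·g·0.56 clockwise.
Balancing moments: m × 9.8 × 0.56 = 157.3, giving m = 157.3 / (9.8 × 0.56) = 28.7 kg.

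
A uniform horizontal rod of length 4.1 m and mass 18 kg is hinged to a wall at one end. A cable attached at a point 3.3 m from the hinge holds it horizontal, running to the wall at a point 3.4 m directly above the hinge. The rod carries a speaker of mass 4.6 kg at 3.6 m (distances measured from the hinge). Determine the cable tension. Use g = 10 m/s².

T ≈ 226 N

About the hinge:
Beam weight: 18 × 10 = 180 N down at 2.05 m → arm 2.05 m, τ = 180 × 2.05 = 369 N·m clockwise.
Speaker: 4.6 × 10 = 46 N down at 3.6 m → arm 3.6 m, τ = 46 × 3.6 = 165.6 N·m clockwise.
Total clockwise load moment = 534.6 N·m.
The cable tension T acts at 3.3 m; only its component perpendicular to the rod, T sinθ, produces torque. sinθ = h/√(h²+d²) = 3.4/√(3.4²+3.3²) = 0.7176.
Balancing moments: T × 3.3 × 0.7176 = 534.6, giving T = 534.6 / 2.368 = 226 N.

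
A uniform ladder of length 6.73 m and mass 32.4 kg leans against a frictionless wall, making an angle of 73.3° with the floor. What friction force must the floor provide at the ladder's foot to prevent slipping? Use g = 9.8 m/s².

Take moments about the foot of the ladder.
Ladder weight 32.4×9.8 = 317.5 N acts at 3.365 m along the ladder; its horizontal arm is 3.365·cos73.3° = 0.967 m → τ = 307 N·m clockwise.
Wall normal N acts horizontally at the top; its moment arm is the height L sinθ = 6.73·sin73.3° = 6.446 m, counterclockwise.
Balancing moments: N × 6.446 = 307, giving N = 47.6 N.
ΣFx = 0: friction at the foot balances the wall's push, so f = N_wall = 47.6 N.

f ≈ 47.6 N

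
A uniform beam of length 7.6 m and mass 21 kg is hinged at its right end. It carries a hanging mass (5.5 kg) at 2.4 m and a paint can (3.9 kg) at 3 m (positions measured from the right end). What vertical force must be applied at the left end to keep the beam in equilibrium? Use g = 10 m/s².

F ≈ 138 N

Choose the right end as the axis so the unknown pivot reaction has zero arm there.
Beam weight: 21 × 10 = 210 N down at 3.8 m → arm 3.8 m, τ = 210 × 3.8 = 798 N·m counterclockwise.
Hanging mass: 5.5 × 10 = 55 N down at 2.4 m → arm 2.4 m, τ = 55 × 2.4 = 132 N·m counterclockwise.
Paint can: 3.9 × 10 = 39 N down at 3 m → arm 3 m, τ = 39 × 3 = 117 N·m counterclockwise.
Net moment of the loads = 1047 N·m counterclockwise.
The upward force F acts at the left end, arm 7.6 m, giving F × 7.6 clockwise.
For rotational equilibrium, F × 7.6 = 1047, so F = 1047 / 7.6 = 138 N.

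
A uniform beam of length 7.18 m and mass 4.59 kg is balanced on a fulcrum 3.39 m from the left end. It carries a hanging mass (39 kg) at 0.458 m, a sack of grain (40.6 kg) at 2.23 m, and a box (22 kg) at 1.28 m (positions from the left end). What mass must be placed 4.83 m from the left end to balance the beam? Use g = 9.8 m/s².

m ≈ 144 kg

Sum moments about the fulcrum (at 3.39 m from the left end) (the support reaction has zero arm there).
Beam weight: 4.59 × 9.8 = 44.98 N down at 3.59 m → arm 0.2 m, τ = 44.98 × 0.2 = 8.996 N·m clockwise.
Hanging mass: 39 × 9.8 = 382.2 N down at 0.458 m → arm 2.932 m, τ = 382.2 × 2.932 = 1121 N·m counterclockwise.
Sack of grain: 40.6 × 9.8 = 397.9 N down at 2.23 m → arm 1.16 m, τ = 397.9 × 1.16 = 461.6 N·m counterclockwise.
Box: 22 × 9.8 = 215.6 N down at 1.28 m → arm 2.11 m, τ = 215.6 × 2.11 = 454.9 N·m counterclockwise.
Net moment of known loads = 2029 N·m counterclockwise.
An unknown mass m at 4.83 m has arm 1.44 m; its moment is m·g·1.44 clockwise.
Balancing moments: m × 9.8 × 1.44 = 2029, giving m = 2029 / (9.8 × 1.44) = 144 kg.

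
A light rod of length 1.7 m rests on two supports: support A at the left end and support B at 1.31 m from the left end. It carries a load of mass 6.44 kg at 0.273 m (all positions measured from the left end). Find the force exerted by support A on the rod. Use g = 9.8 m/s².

Sum moments about support B (its reaction then has zero moment arm).
Load: 6.44 × 9.8 = 63.11 N down at 0.273 m → arm 1.037 m, τ = 63.11 × 1.037 = 65.45 N·m counterclockwise.
Net load moment about support B = 65.45 N·m counterclockwise.
Reaction R at support A is upward at 0 m, arm 1.31 m → moment R × 1.31 clockwise.
Στ = 0 ⇒ R × 1.31 = 65.45 ⇒ R = 50 N.

R_A ≈ 50 N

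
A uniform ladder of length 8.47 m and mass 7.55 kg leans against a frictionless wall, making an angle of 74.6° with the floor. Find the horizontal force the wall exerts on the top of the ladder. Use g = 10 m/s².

N_wall ≈ 10.4 N

Take moments about the foot of the ladder.
Ladder weight 7.55×10 = 75.5 N acts at 4.235 m along the ladder; its horizontal arm is 4.235·cos74.6° = 1.125 m → τ = 84.94 N·m clockwise.
Wall normal N acts horizontally at the top; its moment arm is the height L sinθ = 8.47·sin74.6° = 8.166 m, counterclockwise.
Balancing moments: N × 8.166 = 84.94, giving N = 10.4 N.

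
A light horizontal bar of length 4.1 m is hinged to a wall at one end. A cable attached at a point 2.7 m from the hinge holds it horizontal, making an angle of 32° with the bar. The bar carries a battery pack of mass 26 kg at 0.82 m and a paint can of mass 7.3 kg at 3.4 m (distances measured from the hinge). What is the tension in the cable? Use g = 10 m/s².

T ≈ 322 N

Taking torques about the hinge:
Battery pack: 26 × 10 = 260 N down at 0.82 m → arm 0.82 m, τ = 260 × 0.82 = 213.2 N·m clockwise.
Paint can: 7.3 × 10 = 73 N down at 3.4 m → arm 3.4 m, τ = 73 × 3.4 = 248.2 N·m clockwise.
Total clockwise load moment = 461.4 N·m.
The cable tension T acts at 2.7 m; only its component perpendicular to the bar, T sinθ, produces torque. sin 32° = 0.5299.
For rotational equilibrium, T × 2.7 × 0.5299 = 461.4, so T = 461.4 / 1.431 = 322 N.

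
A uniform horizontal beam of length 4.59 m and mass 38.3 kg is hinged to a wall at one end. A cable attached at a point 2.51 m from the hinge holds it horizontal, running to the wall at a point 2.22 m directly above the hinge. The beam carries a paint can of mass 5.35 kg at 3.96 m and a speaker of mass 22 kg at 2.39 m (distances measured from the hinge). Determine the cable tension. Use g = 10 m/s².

T ≈ 972 N

Sum moments about the hinge (the unknown hinge reaction has zero arm there).
Beam weight: 38.3 × 10 = 383 N down at 2.295 m → arm 2.295 m, τ = 383 × 2.295 = 879 N·m clockwise.
Paint can: 5.35 × 10 = 53.5 N down at 3.96 m → arm 3.96 m, τ = 53.5 × 3.96 = 211.9 N·m clockwise.
Speaker: 22 × 10 = 220 N down at 2.39 m → arm 2.39 m, τ = 220 × 2.39 = 525.8 N·m clockwise.
Total clockwise load moment = 1617 N·m.
The cable tension T acts at 2.51 m; only its component perpendicular to the beam, T sinθ, produces torque. sinθ = h/√(h²+d²) = 2.22/√(2.22²+2.51²) = 0.6625.
Balancing moments: T × 2.51 × 0.6625 = 1617, giving T = 1617 / 1.663 = 972 N.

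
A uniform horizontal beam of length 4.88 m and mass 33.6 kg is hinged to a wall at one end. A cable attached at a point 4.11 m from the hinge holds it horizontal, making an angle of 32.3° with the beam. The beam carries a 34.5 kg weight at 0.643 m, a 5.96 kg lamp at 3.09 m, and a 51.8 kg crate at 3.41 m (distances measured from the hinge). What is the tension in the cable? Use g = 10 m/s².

Sum moments about the hinge (the unknown hinge reaction has zero arm there).
Beam weight: 33.6 × 10 = 336 N down at 2.44 m → arm 2.44 m, τ = 336 × 2.44 = 819.8 N·m clockwise.
Weight: 34.5 × 10 = 345 N down at 0.643 m → arm 0.643 m, τ = 345 × 0.643 = 221.8 N·m clockwise.
Lamp: 5.96 × 10 = 59.6 N down at 3.09 m → arm 3.09 m, τ = 59.6 × 3.09 = 184.2 N·m clockwise.
Crate: 51.8 × 10 = 518 N down at 3.41 m → arm 3.41 m, τ = 518 × 3.41 = 1766 N·m clockwise.
Total clockwise load moment = 2992 N·m.
The cable tension T acts at 4.11 m; only its component perpendicular to the beam, T sinθ, produces torque. sin 32.3° = 0.5344.
Στ = 0 ⇒ T × 4.11 × 0.5344 = 2992 ⇒ T = 2992 / 2.196 = 1360 N.

T ≈ 1360 N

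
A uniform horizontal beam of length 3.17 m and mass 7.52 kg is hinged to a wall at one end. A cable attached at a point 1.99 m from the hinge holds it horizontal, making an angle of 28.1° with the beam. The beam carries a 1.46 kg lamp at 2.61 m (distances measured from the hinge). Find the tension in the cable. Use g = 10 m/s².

Taking torques about the hinge:
Beam weight: 7.52 × 10 = 75.2 N down at 1.585 m → arm 1.585 m, τ = 75.2 × 1.585 = 119.2 N·m clockwise.
Lamp: 1.46 × 10 = 14.6 N down at 2.61 m → arm 2.61 m, τ = 14.6 × 2.61 = 38.11 N·m clockwise.
Total clockwise load moment = 157.3 N·m.
The cable tension T acts at 1.99 m; only its component perpendicular to the beam, T sinθ, produces torque. sin 28.1° = 0.471.
For rotational equilibrium, T × 1.99 × 0.471 = 157.3, so T = 157.3 / 0.9373 = 168 N.

T ≈ 168 N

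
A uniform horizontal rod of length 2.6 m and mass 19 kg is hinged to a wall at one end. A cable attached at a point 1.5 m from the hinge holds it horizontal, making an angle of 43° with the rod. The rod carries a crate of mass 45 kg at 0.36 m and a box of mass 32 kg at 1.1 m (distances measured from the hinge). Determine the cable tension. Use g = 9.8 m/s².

Sum moments about the hinge (the unknown hinge reaction has zero arm there).
Beam weight: 19 × 9.8 = 186.2 N down at 1.3 m → arm 1.3 m, τ = 186.2 × 1.3 = 242.1 N·m clockwise.
Crate: 45 × 9.8 = 441 N down at 0.36 m → arm 0.36 m, τ = 441 × 0.36 = 158.8 N·m clockwise.
Box: 32 × 9.8 = 313.6 N down at 1.1 m → arm 1.1 m, τ = 313.6 × 1.1 = 345 N·m clockwise.
Total clockwise load moment = 745.9 N·m.
The cable tension T acts at 1.5 m; only its component perpendicular to the rod, T sinθ, produces torque. sin 43° = 0.682.
Στ = 0 ⇒ T × 1.5 × 0.682 = 745.9 ⇒ T = 745.9 / 1.023 = 729 N.

T ≈ 729 N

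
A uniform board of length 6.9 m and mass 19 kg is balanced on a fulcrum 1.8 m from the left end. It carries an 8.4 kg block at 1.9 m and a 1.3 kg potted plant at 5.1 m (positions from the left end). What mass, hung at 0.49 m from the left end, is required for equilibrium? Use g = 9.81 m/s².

m ≈ 27.8 kg

About the fulcrum (at 1.8 m from the left end):
Beam weight: 19 × 9.81 = 186.4 N down at 3.45 m → arm 1.65 m, τ = 186.4 × 1.65 = 307.6 N·m clockwise.
Block: 8.4 × 9.81 = 82.4 N down at 1.9 m → arm 0.1 m, τ = 82.4 × 0.1 = 8.24 N·m clockwise.
Potted plant: 1.3 × 9.81 = 12.75 N down at 5.1 m → arm 3.3 m, τ = 12.75 × 3.3 = 42.07 N·m clockwise.
Net moment of known loads = 357.9 N·m clockwise.
An unknown mass m at 0.49 m has arm 1.31 m; its moment is m·g·1.31 counterclockwise.
Setting net torque to zero: m × 9.81 × 1.31 = 357.9 → m = 357.9 / (9.81 × 1.31) = 27.8 kg.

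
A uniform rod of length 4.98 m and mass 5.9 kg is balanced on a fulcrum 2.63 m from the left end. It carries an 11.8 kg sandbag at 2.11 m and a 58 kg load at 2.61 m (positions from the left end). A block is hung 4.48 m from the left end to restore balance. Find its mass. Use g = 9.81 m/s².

m ≈ 4.39 kg

Taking torques about the fulcrum (at 2.63 m from the left end):
Beam weight: 5.9 × 9.81 = 57.88 N down at 2.49 m → arm 0.14 m, τ = 57.88 × 0.14 = 8.103 N·m counterclockwise.
Sandbag: 11.8 × 9.81 = 115.8 N down at 2.11 m → arm 0.52 m, τ = 115.8 × 0.52 = 60.22 N·m counterclockwise.
Load: 58 × 9.81 = 569 N down at 2.61 m → arm 0.02 m, τ = 569 × 0.02 = 11.38 N·m counterclockwise.
Net moment of known loads = 79.7 N·m counterclockwise.
An unknown mass m at 4.48 m has arm 1.85 m; its moment is m·g·1.85 clockwise.
Balancing moments: m × 9.81 × 1.85 = 79.7, giving m = 79.7 / (9.81 × 1.85) = 4.39 kg.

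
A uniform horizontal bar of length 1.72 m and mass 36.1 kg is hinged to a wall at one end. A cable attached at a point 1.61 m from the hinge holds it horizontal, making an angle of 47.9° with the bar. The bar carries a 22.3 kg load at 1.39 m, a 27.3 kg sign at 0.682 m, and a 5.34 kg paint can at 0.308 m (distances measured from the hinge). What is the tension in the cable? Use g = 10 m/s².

About the hinge:
Beam weight: 36.1 × 10 = 361 N down at 0.86 m → arm 0.86 m, τ = 361 × 0.86 = 310.5 N·m clockwise.
Load: 22.3 × 10 = 223 N down at 1.39 m → arm 1.39 m, τ = 223 × 1.39 = 310 N·m clockwise.
Sign: 27.3 × 10 = 273 N down at 0.682 m → arm 0.682 m, τ = 273 × 0.682 = 186.2 N·m clockwise.
Paint can: 5.34 × 10 = 53.4 N down at 0.308 m → arm 0.308 m, τ = 53.4 × 0.308 = 16.45 N·m clockwise.
Total clockwise load moment = 823.2 N·m.
The cable tension T acts at 1.61 m; only its component perpendicular to the bar, T sinθ, produces torque. sin 47.9° = 0.742.
Setting net torque to zero: T × 1.61 × 0.742 = 823.2 → T = 823.2 / 1.195 = 689 N.

T ≈ 689 N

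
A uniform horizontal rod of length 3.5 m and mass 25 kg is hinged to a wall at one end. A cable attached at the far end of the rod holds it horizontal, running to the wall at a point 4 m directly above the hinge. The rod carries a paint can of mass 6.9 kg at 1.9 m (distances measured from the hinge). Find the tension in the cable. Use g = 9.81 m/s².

T ≈ 212 N

Sum moments about the hinge (the unknown hinge reaction has zero arm there).
Beam weight: 25 × 9.81 = 245.2 N down at 1.75 m → arm 1.75 m, τ = 245.2 × 1.75 = 429.1 N·m clockwise.
Paint can: 6.9 × 9.81 = 67.69 N down at 1.9 m → arm 1.9 m, τ = 67.69 × 1.9 = 128.6 N·m clockwise.
Total clockwise load moment = 557.7 N·m.
The cable tension T acts at 3.5 m; only its component perpendicular to the rod, T sinθ, produces torque. sinθ = h/√(h²+d²) = 4/√(4²+3.5²) = 0.7526.
For rotational equilibrium, T × 3.5 × 0.7526 = 557.7, so T = 557.7 / 2.634 = 212 N.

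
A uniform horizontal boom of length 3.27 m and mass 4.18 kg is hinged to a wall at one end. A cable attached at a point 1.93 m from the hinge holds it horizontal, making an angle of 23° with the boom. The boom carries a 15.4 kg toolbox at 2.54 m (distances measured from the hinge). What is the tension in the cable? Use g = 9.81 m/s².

Sum moments about the hinge (the unknown hinge reaction has zero arm there).
Beam weight: 4.18 × 9.81 = 41.01 N down at 1.635 m → arm 1.635 m, τ = 41.01 × 1.635 = 67.05 N·m clockwise.
Toolbox: 15.4 × 9.81 = 151.1 N down at 2.54 m → arm 2.54 m, τ = 151.1 × 2.54 = 383.8 N·m clockwise.
Total clockwise load moment = 450.9 N·m.
The cable tension T acts at 1.93 m; only its component perpendicular to the boom, T sinθ, produces torque. sin 23° = 0.3907.
Setting net torque to zero: T × 1.93 × 0.3907 = 450.9 → T = 450.9 / 0.7541 = 598 N.

T ≈ 598 N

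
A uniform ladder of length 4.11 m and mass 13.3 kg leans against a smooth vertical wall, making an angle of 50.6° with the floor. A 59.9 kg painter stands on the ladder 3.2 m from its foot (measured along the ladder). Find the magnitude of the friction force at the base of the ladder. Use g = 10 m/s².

f ≈ 438 N

Choose the foot of the ladder as the axis so the floor normal and friction both act there and drop out.
Ladder weight 13.3×10 = 133 N acts at 2.055 m along the ladder; its horizontal arm is 2.055·cos50.6° = 1.304 m → τ = 173.4 N·m clockwise.
Painter: 59.9×10 = 599 N at 3.2 m → arm 2.031 m → τ = 1217 N·m clockwise.
Wall normal N acts horizontally at the top; its moment arm is the height L sinθ = 4.11·sin50.6° = 3.176 m, counterclockwise.
For rotational equilibrium, N × 3.176 = 1390, so N = 438 N.
ΣFx = 0: friction at the foot balances the wall's push, so f = N_wall = 438 N.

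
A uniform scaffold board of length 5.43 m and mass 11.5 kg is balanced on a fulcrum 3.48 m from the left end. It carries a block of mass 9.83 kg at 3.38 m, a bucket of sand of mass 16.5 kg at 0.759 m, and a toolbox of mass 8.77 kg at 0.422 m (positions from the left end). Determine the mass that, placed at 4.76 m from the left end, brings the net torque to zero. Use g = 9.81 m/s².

About the fulcrum (at 3.48 m from the left end):
Beam weight: 11.5 × 9.81 = 112.8 N down at 2.715 m → arm 0.765 m, τ = 112.8 × 0.765 = 86.29 N·m counterclockwise.
Block: 9.83 × 9.81 = 96.43 N down at 3.38 m → arm 0.1 m, τ = 96.43 × 0.1 = 9.643 N·m counterclockwise.
Bucket of sand: 16.5 × 9.81 = 161.9 N down at 0.759 m → arm 2.721 m, τ = 161.9 × 2.721 = 440.5 N·m counterclockwise.
Toolbox: 8.77 × 9.81 = 86.03 N down at 0.422 m → arm 3.058 m, τ = 86.03 × 3.058 = 263.1 N·m counterclockwise.
Net moment of known loads = 799.5 N·m counterclockwise.
An unknown mass m at 4.76 m has arm 1.28 m; its moment is m·g·1.28 clockwise.
Balancing moments: m × 9.81 × 1.28 = 799.5, giving m = 799.5 / (9.81 × 1.28) = 63.7 kg.

m ≈ 63.7 kg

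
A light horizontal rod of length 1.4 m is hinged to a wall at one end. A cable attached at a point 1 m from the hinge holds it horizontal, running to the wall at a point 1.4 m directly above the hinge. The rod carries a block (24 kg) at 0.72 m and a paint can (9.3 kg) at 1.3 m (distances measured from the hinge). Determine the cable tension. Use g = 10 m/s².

About the hinge:
Block: 24 × 10 = 240 N down at 0.72 m → arm 0.72 m, τ = 240 × 0.72 = 172.8 N·m clockwise.
Paint can: 9.3 × 10 = 93 N down at 1.3 m → arm 1.3 m, τ = 93 × 1.3 = 120.9 N·m clockwise.
Total clockwise load moment = 293.7 N·m.
The cable tension T acts at 1 m; only its component perpendicular to the rod, T sinθ, produces torque. sinθ = h/√(h²+d²) = 1.4/√(1.4²+1²) = 0.8137.
Στ = 0 ⇒ T × 1 × 0.8137 = 293.7 ⇒ T = 293.7 / 0.8137 = 361 N.

T ≈ 361 N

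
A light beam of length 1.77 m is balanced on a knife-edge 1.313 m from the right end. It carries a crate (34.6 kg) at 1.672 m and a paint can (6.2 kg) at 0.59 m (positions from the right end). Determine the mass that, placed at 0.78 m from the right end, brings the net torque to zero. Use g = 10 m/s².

m ≈ 14.9 kg

About the knife-edge (at 1.313 m from the right end):
Crate: 34.6 × 10 = 346 N down at 1.672 m → arm 0.3592 m, τ = 346 × 0.3592 = 124.3 N·m counterclockwise.
Paint can: 6.2 × 10 = 62 N down at 0.59 m → arm 0.723 m, τ = 62 × 0.723 = 44.83 N·m clockwise.
Net moment of known loads = 79.47 N·m counterclockwise.
An unknown mass m at 0.78 m has arm 0.533 m; its moment is m·g·0.533 clockwise.
Balancing moments: m × 10 × 0.533 = 79.47, giving m = 79.47 / (10 × 0.533) = 14.9 kg.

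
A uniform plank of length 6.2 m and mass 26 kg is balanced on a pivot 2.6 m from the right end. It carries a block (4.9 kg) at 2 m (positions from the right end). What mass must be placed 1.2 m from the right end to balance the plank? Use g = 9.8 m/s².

Taking torques about the pivot (at 2.6 m from the right end):
Beam weight: 26 × 9.8 = 254.8 N down at 3.1 m → arm 0.5 m, τ = 254.8 × 0.5 = 127.4 N·m counterclockwise.
Block: 4.9 × 9.8 = 48.02 N down at 2 m → arm 0.6 m, τ = 48.02 × 0.6 = 28.81 N·m clockwise.
Net moment of known loads = 98.59 N·m counterclockwise.
An unknown mass m at 1.2 m has arm 1.4 m; its moment is m·g·1.4 clockwise.
For rotational equilibrium, m × 9.8 × 1.4 = 98.59, so m = 98.59 / (9.8 × 1.4) = 7.19 kg.

m ≈ 7.19 kg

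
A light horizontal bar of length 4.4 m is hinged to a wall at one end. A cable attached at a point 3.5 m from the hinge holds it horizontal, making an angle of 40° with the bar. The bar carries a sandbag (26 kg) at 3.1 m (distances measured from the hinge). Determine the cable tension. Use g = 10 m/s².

About the hinge:
Sandbag: 26 × 10 = 260 N down at 3.1 m → arm 3.1 m, τ = 260 × 3.1 = 806 N·m clockwise.
Total clockwise load moment = 806 N·m.
The cable tension T acts at 3.5 m; only its component perpendicular to the bar, T sinθ, produces torque. sin 40° = 0.6428.
Balancing moments: T × 3.5 × 0.6428 = 806, giving T = 806 / 2.25 = 358 N.

T ≈ 358 N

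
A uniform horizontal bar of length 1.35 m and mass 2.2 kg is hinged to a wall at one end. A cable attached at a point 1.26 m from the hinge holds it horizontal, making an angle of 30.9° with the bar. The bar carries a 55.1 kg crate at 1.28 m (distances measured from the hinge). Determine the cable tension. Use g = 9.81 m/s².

Taking torques about the hinge:
Beam weight: 2.2 × 9.81 = 21.58 N down at 0.675 m → arm 0.675 m, τ = 21.58 × 0.675 = 14.57 N·m clockwise.
Crate: 55.1 × 9.81 = 540.5 N down at 1.28 m → arm 1.28 m, τ = 540.5 × 1.28 = 691.8 N·m clockwise.
Total clockwise load moment = 706.4 N·m.
The cable tension T acts at 1.26 m; only its component perpendicular to the bar, T sinθ, produces torque. sin 30.9° = 0.5135.
Setting net torque to zero: T × 1.26 × 0.5135 = 706.4 → T = 706.4 / 0.647 = 1090 N.

T ≈ 1090 N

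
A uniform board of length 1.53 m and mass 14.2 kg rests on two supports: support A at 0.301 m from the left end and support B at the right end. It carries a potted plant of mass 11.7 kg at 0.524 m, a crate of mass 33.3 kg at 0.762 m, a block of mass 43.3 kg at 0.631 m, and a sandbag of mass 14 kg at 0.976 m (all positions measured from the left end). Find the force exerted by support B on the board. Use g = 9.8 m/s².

Choose support A as the axis so its reaction then has zero moment arm.
Beam weight: 14.2 × 9.8 = 139.2 N down at 0.765 m → arm 0.464 m, τ = 139.2 × 0.464 = 64.59 N·m clockwise.
Potted plant: 11.7 × 9.8 = 114.7 N down at 0.524 m → arm 0.223 m, τ = 114.7 × 0.223 = 25.58 N·m clockwise.
Crate: 33.3 × 9.8 = 326.3 N down at 0.762 m → arm 0.461 m, τ = 326.3 × 0.461 = 150.4 N·m clockwise.
Block: 43.3 × 9.8 = 424.3 N down at 0.631 m → arm 0.33 m, τ = 424.3 × 0.33 = 140 N·m clockwise.
Sandbag: 14 × 9.8 = 137.2 N down at 0.976 m → arm 0.675 m, τ = 137.2 × 0.675 = 92.61 N·m clockwise.
Net load moment about support A = 473.2 N·m clockwise.
Reaction R at support B is upward at 1.53 m, arm 1.229 m → moment R × 1.229 counterclockwise.
Στ = 0 ⇒ R × 1.229 = 473.2 ⇒ R = 385 N.

R_B ≈ 385 N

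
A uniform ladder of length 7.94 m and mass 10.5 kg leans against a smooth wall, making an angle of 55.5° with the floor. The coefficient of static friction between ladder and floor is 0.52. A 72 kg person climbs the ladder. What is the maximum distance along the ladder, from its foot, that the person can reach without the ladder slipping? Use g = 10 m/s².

d ≈ 6.3 m

Take moments about the foot of the ladder.
Ladder weight 10.5×10 = 105 N acts at 3.97 m along the ladder; its horizontal arm is 3.97·cos55.5° = 2.249 m → τ = 236.1 N·m clockwise.
Person weight 72×10 = 720 N at distance d → arm d·cos55.5° → τ = 720·d·0.5664 clockwise.
Wall normal N at the top has arm L sinθ = 6.544 m counterclockwise, so Στ = 0 gives N·6.544 = 236.1 + 407.8·d.
ΣFy = 0 ⇒ N_floor = 825 N, so the maximum friction is μ_s·N_floor = 0.52×825 = 429 N. ΣFx = 0 ⇒ N_wall = f, so at the slipping point N = 429 N.
Substituting: 429×6.544 = 236.1 + 407.8·d ⇒ d = (2807 − 236.1) / 407.8 = 6.3 m.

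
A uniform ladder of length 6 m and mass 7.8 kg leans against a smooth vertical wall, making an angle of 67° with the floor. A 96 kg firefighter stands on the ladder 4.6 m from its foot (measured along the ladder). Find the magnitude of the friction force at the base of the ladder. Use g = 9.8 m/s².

Take moments about the foot of the ladder.
Ladder weight 7.8×9.8 = 76.44 N acts at 3 m along the ladder; its horizontal arm is 3·cos67° = 1.172 m → τ = 89.59 N·m clockwise.
Firefighter: 96×9.8 = 940.8 N at 4.6 m → arm 1.797 m → τ = 1691 N·m clockwise.
Wall normal N acts horizontally at the top; its moment arm is the height L sinθ = 6·sin67° = 5.523 m, counterclockwise.
Balancing moments: N × 5.523 = 1781, giving N = 322 N.
ΣFx = 0: friction at the foot balances the wall's push, so f = N_wall = 322 N.

f ≈ 322 N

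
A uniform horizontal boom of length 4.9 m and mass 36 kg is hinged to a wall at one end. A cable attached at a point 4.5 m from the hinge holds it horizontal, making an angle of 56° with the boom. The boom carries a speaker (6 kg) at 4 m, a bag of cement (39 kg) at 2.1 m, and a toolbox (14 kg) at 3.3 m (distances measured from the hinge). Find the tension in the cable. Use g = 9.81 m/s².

About the hinge:
Beam weight: 36 × 9.81 = 353.2 N down at 2.45 m → arm 2.45 m, τ = 353.2 × 2.45 = 865.3 N·m clockwise.
Speaker: 6 × 9.81 = 58.86 N down at 4 m → arm 4 m, τ = 58.86 × 4 = 235.4 N·m clockwise.
Bag of cement: 39 × 9.81 = 382.6 N down at 2.1 m → arm 2.1 m, τ = 382.6 × 2.1 = 803.5 N·m clockwise.
Toolbox: 14 × 9.81 = 137.3 N down at 3.3 m → arm 3.3 m, τ = 137.3 × 3.3 = 453.1 N·m clockwise.
Total clockwise load moment = 2357 N·m.
The cable tension T acts at 4.5 m; only its component perpendicular to the boom, T sinθ, produces torque. sin 56° = 0.829.
Balancing moments: T × 4.5 × 0.829 = 2357, giving T = 2357 / 3.73 = 632 N.

T ≈ 632 N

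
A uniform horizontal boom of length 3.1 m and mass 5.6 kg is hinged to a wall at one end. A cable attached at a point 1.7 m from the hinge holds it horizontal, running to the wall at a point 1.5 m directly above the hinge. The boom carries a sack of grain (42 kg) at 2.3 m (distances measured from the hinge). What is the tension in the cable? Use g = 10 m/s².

T ≈ 936 N

About the hinge:
Beam weight: 5.6 × 10 = 56 N down at 1.55 m → arm 1.55 m, τ = 56 × 1.55 = 86.8 N·m clockwise.
Sack of grain: 42 × 10 = 420 N down at 2.3 m → arm 2.3 m, τ = 420 × 2.3 = 966 N·m clockwise.
Total clockwise load moment = 1053 N·m.
The cable tension T acts at 1.7 m; only its component perpendicular to the boom, T sinθ, produces torque. sinθ = h/√(h²+d²) = 1.5/√(1.5²+1.7²) = 0.6616.
Setting net torque to zero: T × 1.7 × 0.6616 = 1053 → T = 1053 / 1.125 = 936 N.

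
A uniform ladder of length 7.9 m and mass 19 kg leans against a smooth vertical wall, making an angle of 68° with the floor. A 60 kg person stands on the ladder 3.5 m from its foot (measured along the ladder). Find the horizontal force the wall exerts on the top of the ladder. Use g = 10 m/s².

N_wall ≈ 146 N

Sum moments about the foot of the ladder (the floor normal and friction both act there and drop out).
Ladder weight 19×10 = 190 N acts at 3.95 m along the ladder; its horizontal arm is 3.95·cos68° = 1.48 m → τ = 281.2 N·m clockwise.
Person: 60×10 = 600 N at 3.5 m → arm 1.311 m → τ = 786.6 N·m clockwise.
Wall normal N acts horizontally at the top; its moment arm is the height L sinθ = 7.9·sin68° = 7.325 m, counterclockwise.
Στ = 0 ⇒ N × 7.325 = 1068 ⇒ N = 146 N.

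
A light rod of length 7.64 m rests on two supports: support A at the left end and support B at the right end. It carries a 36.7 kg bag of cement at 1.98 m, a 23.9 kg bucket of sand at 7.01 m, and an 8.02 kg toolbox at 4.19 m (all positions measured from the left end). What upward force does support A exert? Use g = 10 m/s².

R_A ≈ 328 N

Take moments about support B.
Bag of cement: 36.7 × 10 = 367 N down at 1.98 m → arm 5.66 m, τ = 367 × 5.66 = 2077 N·m counterclockwise.
Bucket of sand: 23.9 × 10 = 239 N down at 7.01 m → arm 0.63 m, τ = 239 × 0.63 = 150.6 N·m counterclockwise.
Toolbox: 8.02 × 10 = 80.2 N down at 4.19 m → arm 3.45 m, τ = 80.2 × 3.45 = 276.7 N·m counterclockwise.
Net load moment about support B = 2504 N·m counterclockwise.
Reaction R at support A is upward at 0 m, arm 7.64 m → moment R × 7.64 clockwise.
For rotational equilibrium, R × 7.64 = 2504, so R = 328 N.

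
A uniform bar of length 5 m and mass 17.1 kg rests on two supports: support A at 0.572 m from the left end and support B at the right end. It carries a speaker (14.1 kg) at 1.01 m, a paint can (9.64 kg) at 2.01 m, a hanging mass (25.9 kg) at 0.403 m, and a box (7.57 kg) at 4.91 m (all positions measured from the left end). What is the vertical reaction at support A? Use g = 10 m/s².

Sum moments about support B (its reaction then has zero moment arm).
Beam weight: 17.1 × 10 = 171 N down at 2.5 m → arm 2.5 m, τ = 171 × 2.5 = 427.5 N·m counterclockwise.
Speaker: 14.1 × 10 = 141 N down at 1.01 m → arm 3.99 m, τ = 141 × 3.99 = 562.6 N·m counterclockwise.
Paint can: 9.64 × 10 = 96.4 N down at 2.01 m → arm 2.99 m, τ = 96.4 × 2.99 = 288.2 N·m counterclockwise.
Hanging mass: 25.9 × 10 = 259 N down at 0.403 m → arm 4.597 m, τ = 259 × 4.597 = 1191 N·m counterclockwise.
Box: 7.57 × 10 = 75.7 N down at 4.91 m → arm 0.09 m, τ = 75.7 × 0.09 = 6.813 N·m counterclockwise.
Net load moment about support B = 2476 N·m counterclockwise.
Reaction R at support A is upward at 0.572 m, arm 4.428 m → moment R × 4.428 clockwise.
Balancing moments: R × 4.428 = 2476, giving R = 559 N.

R_A ≈ 559 N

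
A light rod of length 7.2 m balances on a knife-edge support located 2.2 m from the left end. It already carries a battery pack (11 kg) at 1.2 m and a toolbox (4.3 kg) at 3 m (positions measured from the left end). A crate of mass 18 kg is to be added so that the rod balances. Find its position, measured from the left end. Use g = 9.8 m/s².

x ≈ 2.62 m from the left end

Choose the knife-edge support (at 2.2 m from the left end) as the axis so the support reaction has zero arm there.
Battery pack: 11 × 9.8 = 107.8 N down at 1.2 m → arm 1 m, τ = 107.8 × 1 = 107.8 N·m counterclockwise.
Toolbox: 4.3 × 9.8 = 42.14 N down at 3 m → arm 0.8 m, τ = 42.14 × 0.8 = 33.71 N·m clockwise.
Net moment of existing loads = 74.09 N·m counterclockwise.
The crate weighs 18 × 9.8 = 176.4 N and must supply an equal clockwise moment, so its lever arm about the knife-edge support is 74.09 / 176.4 = 0.42 m.
That puts it at 2.2 + 0.42 = 2.62 m from the left end.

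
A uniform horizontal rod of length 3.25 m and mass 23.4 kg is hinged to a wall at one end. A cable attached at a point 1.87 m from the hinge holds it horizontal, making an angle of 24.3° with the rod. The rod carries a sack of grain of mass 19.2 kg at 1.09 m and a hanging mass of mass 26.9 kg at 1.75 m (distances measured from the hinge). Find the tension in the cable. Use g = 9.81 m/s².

Choose the hinge as the axis so the unknown hinge reaction has zero arm there.
Beam weight: 23.4 × 9.81 = 229.6 N down at 1.625 m → arm 1.625 m, τ = 229.6 × 1.625 = 373.1 N·m clockwise.
Sack of grain: 19.2 × 9.81 = 188.4 N down at 1.09 m → arm 1.09 m, τ = 188.4 × 1.09 = 205.4 N·m clockwise.
Hanging mass: 26.9 × 9.81 = 263.9 N down at 1.75 m → arm 1.75 m, τ = 263.9 × 1.75 = 461.8 N·m clockwise.
Total clockwise load moment = 1040 N·m.
The cable tension T acts at 1.87 m; only its component perpendicular to the rod, T sinθ, produces torque. sin 24.3° = 0.4115.
Balancing moments: T × 1.87 × 0.4115 = 1040, giving T = 1040 / 0.7695 = 1350 N.

T ≈ 1350 N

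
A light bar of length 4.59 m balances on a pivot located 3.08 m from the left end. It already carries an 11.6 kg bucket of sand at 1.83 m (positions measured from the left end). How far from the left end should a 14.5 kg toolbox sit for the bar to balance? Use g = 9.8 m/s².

x ≈ 4.08 m from the left end

Taking torques about the pivot (at 3.08 m from the left end):
Bucket of sand: 11.6 × 9.8 = 113.7 N down at 1.83 m → arm 1.25 m, τ = 113.7 × 1.25 = 142.1 N·m counterclockwise.
Net moment of existing loads = 142.1 N·m counterclockwise.
The toolbox weighs 14.5 × 9.8 = 142.1 N and must supply an equal clockwise moment, so its lever arm about the pivot is 142.1 / 142.1 = 1 m.
That puts it at 3.08 + 1 = 4.08 m from the left end.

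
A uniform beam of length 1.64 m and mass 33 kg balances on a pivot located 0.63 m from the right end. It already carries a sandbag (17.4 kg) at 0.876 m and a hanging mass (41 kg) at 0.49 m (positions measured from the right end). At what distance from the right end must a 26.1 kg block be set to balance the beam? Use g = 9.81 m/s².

Choose the pivot (at 0.63 m from the right end) as the axis so the support reaction has zero arm there.
Beam weight: 33 × 9.81 = 323.7 N down at 0.82 m → arm 0.19 m, τ = 323.7 × 0.19 = 61.5 N·m counterclockwise.
Sandbag: 17.4 × 9.81 = 170.7 N down at 0.876 m → arm 0.246 m, τ = 170.7 × 0.246 = 41.99 N·m counterclockwise.
Hanging mass: 41 × 9.81 = 402.2 N down at 0.49 m → arm 0.14 m, τ = 402.2 × 0.14 = 56.31 N·m clockwise.
Net moment of existing loads = 47.18 N·m counterclockwise.
The block weighs 26.1 × 9.81 = 256 N and must supply an equal clockwise moment, so its lever arm about the pivot is 47.18 / 256 = 0.184 m.
That puts it at 0.63 − 0.184 = 0.446 m from the right end.

x ≈ 0.446 m from the right end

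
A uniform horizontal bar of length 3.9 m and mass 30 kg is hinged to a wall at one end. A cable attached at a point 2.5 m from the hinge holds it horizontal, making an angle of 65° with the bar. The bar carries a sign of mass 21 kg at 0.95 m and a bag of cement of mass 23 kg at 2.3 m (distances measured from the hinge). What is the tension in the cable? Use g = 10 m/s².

T ≈ 580 N

Sum moments about the hinge (the unknown hinge reaction has zero arm there).
Beam weight: 30 × 10 = 300 N down at 1.95 m → arm 1.95 m, τ = 300 × 1.95 = 585 N·m clockwise.
Sign: 21 × 10 = 210 N down at 0.95 m → arm 0.95 m, τ = 210 × 0.95 = 199.5 N·m clockwise.
Bag of cement: 23 × 10 = 230 N down at 2.3 m → arm 2.3 m, τ = 230 × 2.3 = 529 N·m clockwise.
Total clockwise load moment = 1314 N·m.
The cable tension T acts at 2.5 m; only its component perpendicular to the bar, T sinθ, produces torque. sin 65° = 0.9063.
Στ = 0 ⇒ T × 2.5 × 0.9063 = 1314 ⇒ T = 1314 / 2.266 = 580 N.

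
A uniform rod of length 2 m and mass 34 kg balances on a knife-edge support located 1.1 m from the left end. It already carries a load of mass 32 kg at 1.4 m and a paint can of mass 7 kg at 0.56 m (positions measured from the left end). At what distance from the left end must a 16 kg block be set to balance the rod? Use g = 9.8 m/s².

x ≈ 0.949 m from the left end

Choose the knife-edge support (at 1.1 m from the left end) as the axis so the support reaction has zero arm there.
Beam weight: 34 × 9.8 = 333.2 N down at 1 m → arm 0.1 m, τ = 333.2 × 0.1 = 33.32 N·m counterclockwise.
Load: 32 × 9.8 = 313.6 N down at 1.4 m → arm 0.3 m, τ = 313.6 × 0.3 = 94.08 N·m clockwise.
Paint can: 7 × 9.8 = 68.6 N down at 0.56 m → arm 0.54 m, τ = 68.6 × 0.54 = 37.04 N·m counterclockwise.
Net moment of existing loads = 23.72 N·m clockwise.
The block weighs 16 × 9.8 = 156.8 N and must supply an equal counterclockwise moment, so its lever arm about the knife-edge support is 23.72 / 156.8 = 0.151 m.
That puts it at 1.1 − 0.151 = 0.949 m from the left end.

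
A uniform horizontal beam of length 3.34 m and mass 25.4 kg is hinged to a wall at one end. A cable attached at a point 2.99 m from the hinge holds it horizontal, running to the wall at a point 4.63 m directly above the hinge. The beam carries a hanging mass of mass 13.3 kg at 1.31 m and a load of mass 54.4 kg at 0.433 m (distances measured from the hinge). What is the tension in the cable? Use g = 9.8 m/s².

About the hinge:
Beam weight: 25.4 × 9.8 = 248.9 N down at 1.67 m → arm 1.67 m, τ = 248.9 × 1.67 = 415.7 N·m clockwise.
Hanging mass: 13.3 × 9.8 = 130.3 N down at 1.31 m → arm 1.31 m, τ = 130.3 × 1.31 = 170.7 N·m clockwise.
Load: 54.4 × 9.8 = 533.1 N down at 0.433 m → arm 0.433 m, τ = 533.1 × 0.433 = 230.8 N·m clockwise.
Total clockwise load moment = 817.2 N·m.
The cable tension T acts at 2.99 m; only its component perpendicular to the beam, T sinθ, produces torque. sinθ = h/√(h²+d²) = 4.63/√(4.63²+2.99²) = 0.8401.
Balancing moments: T × 2.99 × 0.8401 = 817.2, giving T = 817.2 / 2.512 = 325 N.

T ≈ 325 N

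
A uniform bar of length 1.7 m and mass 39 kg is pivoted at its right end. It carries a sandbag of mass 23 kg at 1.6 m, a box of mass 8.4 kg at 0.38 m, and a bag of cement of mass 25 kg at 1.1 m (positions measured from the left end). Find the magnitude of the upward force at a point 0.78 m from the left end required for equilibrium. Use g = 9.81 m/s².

F ≈ 656 N

Taking torques about the right end:
Beam weight: 39 × 9.81 = 382.6 N down at 0.85 m → arm 0.85 m, τ = 382.6 × 0.85 = 325.2 N·m counterclockwise.
Sandbag: 23 × 9.81 = 225.6 N down at 1.6 m → arm 0.1 m, τ = 225.6 × 0.1 = 22.56 N·m counterclockwise.
Box: 8.4 × 9.81 = 82.4 N down at 0.38 m → arm 1.32 m, τ = 82.4 × 1.32 = 108.8 N·m counterclockwise.
Bag of cement: 25 × 9.81 = 245.2 N down at 1.1 m → arm 0.6 m, τ = 245.2 × 0.6 = 147.1 N·m counterclockwise.
Net moment of the loads = 603.7 N·m counterclockwise.
The upward force F acts at a point 0.78 m from the left end, arm 0.92 m, giving F × 0.92 clockwise.
Στ = 0 ⇒ F × 0.92 = 603.7 ⇒ F = 603.7 / 0.92 = 656 N.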